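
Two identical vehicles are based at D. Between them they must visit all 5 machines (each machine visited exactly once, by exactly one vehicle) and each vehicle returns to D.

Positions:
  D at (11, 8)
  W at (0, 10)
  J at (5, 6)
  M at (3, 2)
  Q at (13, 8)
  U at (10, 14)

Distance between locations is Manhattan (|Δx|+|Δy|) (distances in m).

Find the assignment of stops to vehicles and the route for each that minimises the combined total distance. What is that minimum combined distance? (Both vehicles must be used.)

There are 2^4 − 1 = 15 ways to divide the 5 stops into two non-empty groups. For each, the best each vehicle can do is its own shortest tour through its group:
  {W} + {J, M, Q, U}: 26 + 44 = 70
  {J} + {W, M, Q, U}: 16 + 50 = 66
  {W, J} + {M, Q, U}: 30 + 44 = 74
  {M} + {W, J, Q, U}: 28 + 42 = 70
  {W, M} + {J, Q, U}: 38 + 32 = 70
  {J, M} + {W, Q, U}: 28 + 38 = 66
  … (15 splits in total)
  {Q} + {W, J, M, U}: 4 + 46 = 50  ← best
Best: vehicle 1 D → Q → D = 4; vehicle 2 D → J → M → W → U → D = 46; combined 50.

50 m — the smallest possible combined total.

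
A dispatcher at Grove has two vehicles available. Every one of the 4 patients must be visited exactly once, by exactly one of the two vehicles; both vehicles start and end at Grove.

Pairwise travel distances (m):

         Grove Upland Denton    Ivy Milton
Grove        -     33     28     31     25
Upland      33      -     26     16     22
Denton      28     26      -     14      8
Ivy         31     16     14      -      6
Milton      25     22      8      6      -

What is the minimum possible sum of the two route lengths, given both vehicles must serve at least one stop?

Check every non-empty split of the stops between the two vehicles; for each half take its own optimal tour:
  {Upland} + {Denton, Ivy, Milton}: 66 + 73 = 139
  {Denton} + {Upland, Ivy, Milton}: 56 + 80 = 136
  {Upland, Denton} + {Ivy, Milton}: 87 + 62 = 149
  {Ivy} + {Upland, Denton, Milton}: 62 + 91 = 153
  {Upland, Ivy} + {Denton, Milton}: 80 + 61 = 141
  {Denton, Ivy} + {Upland, Milton}: 73 + 80 = 153
  … (7 splits in total)
Best: vehicle 1 Grove → Denton → Grove = 56; vehicle 2 Grove → Upland → Ivy → Milton → Grove = 80; combined 136.

136 m — the smallest possible combined total.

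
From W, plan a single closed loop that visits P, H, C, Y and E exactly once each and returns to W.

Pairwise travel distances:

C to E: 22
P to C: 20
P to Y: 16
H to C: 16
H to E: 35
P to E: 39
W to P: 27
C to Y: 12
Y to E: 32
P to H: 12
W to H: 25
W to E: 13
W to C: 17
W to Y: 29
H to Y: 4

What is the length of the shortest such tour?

There are 60 distinct closed tours to check (reversals are equivalent).
W - P - H - C - Y - E - W: 27+12+16+12+32+13 = 112
W - P - H - C - E - Y - W: 27+12+16+22+32+29 = 138
W - P - H - Y - C - E - W: 27+12+4+12+22+13 = 90
W - P - H - Y - E - C - W: 27+12+4+32+22+17 = 114
W - P - H - E - C - Y - W: 27+12+35+22+12+29 = 137
W - P - H - E - Y - C - W: 27+12+35+32+12+17 = 135
W - P - C - H - Y - E - W: 27+20+16+4+32+13 = 112
W - P - C - H - E - Y - W: 27+20+16+35+32+29 = 159
W - P - C - Y - H - E - W: 27+20+12+4+35+13 = 111
W - P - C - Y - E - H - W: 27+20+12+32+35+25 = 151
W - P - C - E - H - Y - W: 27+20+22+35+4+29 = 137
W - P - C - E - Y - H - W: 27+20+22+32+4+25 = 130
W - P - Y - H - C - E - W: 27+16+4+16+22+13 = 98
W - P - Y - H - E - C - W: 27+16+4+35+22+17 = 121
… (46 more)
The minimum is 90.
One optimal route: W → P → H → Y → C → E → W (or its reverse).

Minimum total distance: 90.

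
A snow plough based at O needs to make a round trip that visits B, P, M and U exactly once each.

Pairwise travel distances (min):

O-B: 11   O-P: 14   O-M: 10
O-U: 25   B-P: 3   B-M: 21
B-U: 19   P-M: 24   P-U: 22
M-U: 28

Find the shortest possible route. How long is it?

O - B - P - M - U - O: 11+3+24+28+25 = 91
O - B - P - U - M - O: 11+3+22+28+10 = 74
O - B - M - P - U - O: 11+21+24+22+25 = 103
O - B - M - U - P - O: 11+21+28+22+14 = 96
O - B - U - P - M - O: 11+19+22+24+10 = 86
O - B - U - M - P - O: 11+19+28+24+14 = 96
O - P - B - M - U - O: 14+3+21+28+25 = 91
O - P - B - U - M - O: 14+3+19+28+10 = 74
O - P - M - B - U - O: 14+24+21+19+25 = 103
O - P - U - B - M - O: 14+22+19+21+10 = 86
O - M - B - P - U - O: 10+21+3+22+25 = 81
O - M - P - B - U - O: 10+24+3+19+25 = 81
The minimum is 74.
One optimal route: O → B → P → U → M → O (or its reverse).

Shortest round trip = 74 min.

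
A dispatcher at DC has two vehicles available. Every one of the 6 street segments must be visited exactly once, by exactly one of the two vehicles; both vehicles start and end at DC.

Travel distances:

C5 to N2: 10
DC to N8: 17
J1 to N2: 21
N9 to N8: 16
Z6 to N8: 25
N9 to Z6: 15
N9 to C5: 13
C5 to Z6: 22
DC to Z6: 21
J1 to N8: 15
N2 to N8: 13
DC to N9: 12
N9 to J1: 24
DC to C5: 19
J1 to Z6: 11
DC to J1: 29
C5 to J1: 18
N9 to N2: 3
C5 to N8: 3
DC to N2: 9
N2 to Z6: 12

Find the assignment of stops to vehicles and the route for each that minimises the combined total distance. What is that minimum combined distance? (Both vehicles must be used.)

Try each way of splitting the stops between the two vehicles (each non-empty) and, for each split, find the best tour for each vehicle:
  {N9} + {C5, J1, N2, Z6, N8}: 24 + 69 = 93
  {C5} + {N9, J1, N2, Z6, N8}: 38 + 70 = 108
  {N9, C5} + {J1, N2, Z6, N8}: 44 + 64 = 108
  {J1} + {N9, C5, N2, Z6, N8}: 58 + 69 = 127
  {N9, J1} + {C5, N2, Z6, N8}: 65 + 63 = 128
  {C5, J1} + {N9, N2, Z6, N8}: 66 + 69 = 135
  … (31 splits in total)
Best: vehicle 1 DC → N9 → DC = 24; vehicle 2 DC → C5 → N8 → J1 → Z6 → N2 → DC = 69; combined 93.

93 — the smallest possible combined total.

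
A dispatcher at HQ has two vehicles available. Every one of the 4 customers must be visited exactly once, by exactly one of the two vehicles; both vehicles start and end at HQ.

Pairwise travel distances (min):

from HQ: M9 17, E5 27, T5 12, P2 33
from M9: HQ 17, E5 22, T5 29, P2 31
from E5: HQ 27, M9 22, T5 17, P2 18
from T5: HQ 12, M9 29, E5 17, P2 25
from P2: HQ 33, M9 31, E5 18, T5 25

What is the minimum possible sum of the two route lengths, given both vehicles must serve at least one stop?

Minimum combined distance: 114 min.

Try each way of splitting the stops between the two vehicles (each non-empty) and, for each split, find the best tour for each vehicle:
  {M9} + {E5, T5, P2}: 34 + 80 = 114
  {E5} + {M9, T5, P2}: 54 + 85 = 139
  {M9, E5} + {T5, P2}: 66 + 70 = 136
  {T5} + {M9, E5, P2}: 24 + 90 = 114
  {M9, T5} + {E5, P2}: 58 + 78 = 136
  {E5, T5} + {M9, P2}: 56 + 81 = 137
  … (7 splits in total)
Best: vehicle 1 HQ → M9 → HQ = 34; vehicle 2 HQ → T5 → E5 → P2 → HQ = 80; combined 114.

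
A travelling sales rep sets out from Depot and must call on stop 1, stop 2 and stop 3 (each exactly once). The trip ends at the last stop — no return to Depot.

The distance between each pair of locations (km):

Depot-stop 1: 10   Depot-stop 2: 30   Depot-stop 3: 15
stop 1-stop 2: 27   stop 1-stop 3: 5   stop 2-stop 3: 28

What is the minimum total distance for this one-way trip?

There are 3! = 6 possible orderings.
Depot→stop 1→stop 2→stop 3: 10+27+28 = 65
Depot→stop 1→stop 3→stop 2: 10+5+28 = 43
Depot→stop 2→stop 1→stop 3: 30+27+5 = 62
Depot→stop 2→stop 3→stop 1: 30+28+5 = 63
Depot→stop 3→stop 1→stop 2: 15+5+27 = 47
Depot→stop 3→stop 2→stop 1: 15+28+27 = 70
The minimum is 43.
One shortest path: Depot → stop 1 → stop 3 → stop 2.

Minimum one-way distance = 43 km.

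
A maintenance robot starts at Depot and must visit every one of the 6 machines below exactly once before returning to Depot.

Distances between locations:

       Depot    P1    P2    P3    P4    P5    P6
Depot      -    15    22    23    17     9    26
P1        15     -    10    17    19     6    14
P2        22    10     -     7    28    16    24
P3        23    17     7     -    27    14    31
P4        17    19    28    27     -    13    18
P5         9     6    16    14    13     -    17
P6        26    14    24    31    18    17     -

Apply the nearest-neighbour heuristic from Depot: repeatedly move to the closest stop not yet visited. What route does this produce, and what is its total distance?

Nearest-neighbour total = 103; route Depot → P5 → P1 → P2 → P3 → P4 → P6 → Depot.

From Depot: distances to unvisited — P5=9, P1=15, P4=17, P2=22, P3=23, P6=26. Nearest is P5 (9).
From P5: distances to unvisited — P1=6, P4=13, P3=14, P2=16, P6=17. Nearest is P1 (6).
From P1: distances to unvisited — P2=10, P6=14, P3=17, P4=19. Nearest is P2 (10).
From P2: distances to unvisited — P3=7, P6=24, P4=28. Nearest is P3 (7).
From P3: distances to unvisited — P4=27, P6=31. Nearest is P4 (27).
From P4: distances to unvisited — P6=18. Nearest is P6 (18).
Return P6→Depot: 26.
Total = 9 + 6 + 10 + 7 + 27 + 18 + 26 = 103.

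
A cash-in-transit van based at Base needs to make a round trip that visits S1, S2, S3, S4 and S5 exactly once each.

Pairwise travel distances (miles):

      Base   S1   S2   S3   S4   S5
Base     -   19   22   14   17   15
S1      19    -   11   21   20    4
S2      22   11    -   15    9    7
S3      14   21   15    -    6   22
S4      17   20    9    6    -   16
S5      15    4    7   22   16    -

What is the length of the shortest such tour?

Base→S1→S2→S3→S4→S5→Base: 19+11+15+6+16+15 = 82
Base→S1→S2→S3→S5→S4→Base: 19+11+15+22+16+17 = 100
Base→S1→S2→S4→S3→S5→Base: 19+11+9+6+22+15 = 82
Base→S1→S2→S4→S5→S3→Base: 19+11+9+16+22+14 = 91
Base→S1→S2→S5→S3→S4→Base: 19+11+7+22+6+17 = 82
Base→S1→S2→S5→S4→S3→Base: 19+11+7+16+6+14 = 73
Base→S1→S3→S2→S4→S5→Base: 19+21+15+9+16+15 = 95
Base→S1→S3→S2→S5→S4→Base: 19+21+15+7+16+17 = 95
Base→S1→S3→S4→S2→S5→Base: 19+21+6+9+7+15 = 77
Base→S1→S3→S4→S5→S2→Base: 19+21+6+16+7+22 = 91
Base→S1→S3→S5→S2→S4→Base: 19+21+22+7+9+17 = 95
Base→S1→S3→S5→S4→S2→Base: 19+21+22+16+9+22 = 109
Base→S1→S4→S2→S3→S5→Base: 19+20+9+15+22+15 = 100
Base→S1→S4→S2→S5→S3→Base: 19+20+9+7+22+14 = 91
… (46 more)
Base→S1→S5→S2→S4→S3→Base: 19+4+7+9+6+14 = 59  ← best
The minimum is 59.
One optimal route: Base → S1 → S5 → S2 → S4 → S3 → Base (or its reverse).

59 miles — the shortest possible round trip.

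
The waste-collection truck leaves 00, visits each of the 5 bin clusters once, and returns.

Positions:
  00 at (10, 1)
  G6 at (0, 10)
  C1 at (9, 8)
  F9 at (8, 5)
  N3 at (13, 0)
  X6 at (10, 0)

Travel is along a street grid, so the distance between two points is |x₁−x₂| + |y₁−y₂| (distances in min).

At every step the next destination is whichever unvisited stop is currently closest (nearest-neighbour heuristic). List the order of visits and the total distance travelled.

Total distance 48 min via the nearest-neighbour route 00 → X6 → N3 → F9 → C1 → G6 → 00.

00 → [X6:1 / N3:4 / F9:6 / C1:8 / G6:19] → X6 (1)
X6 → [N3:3 / F9:7 / C1:9 / G6:20] → N3 (3)
N3 → [F9:10 / C1:12 / G6:23] → F9 (10)
F9 → [C1:4 / G6:13] → C1 (4)
C1 → [G6:11] → G6 (11)
Return G6→00: 19.
Total = 1 + 3 + 10 + 4 + 11 + 19 = 48.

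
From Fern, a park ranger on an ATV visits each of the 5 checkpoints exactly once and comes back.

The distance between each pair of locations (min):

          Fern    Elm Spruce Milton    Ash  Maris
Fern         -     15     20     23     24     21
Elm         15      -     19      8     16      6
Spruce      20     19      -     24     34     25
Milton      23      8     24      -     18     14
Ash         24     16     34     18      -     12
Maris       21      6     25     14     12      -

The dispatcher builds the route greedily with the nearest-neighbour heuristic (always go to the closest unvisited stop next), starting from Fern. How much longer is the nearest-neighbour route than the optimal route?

Fern: Elm=15, Spruce=20, Maris=21, Milton=23, Ash=24 ⇒ Elm
Elm: Maris=6, Milton=8, Ash=16, Spruce=19 ⇒ Maris
Maris: Ash=12, Milton=14, Spruce=25 ⇒ Ash
Ash: Milton=18, Spruce=34 ⇒ Milton
Milton: Spruce=24 ⇒ Spruce
NN route Fern → Elm → Maris → Ash → Milton → Spruce → Fern costs 95.
Optimal: Fern → Spruce → Milton → Elm → Maris → Ash → Fern costs 94 (by enumerating all 60 distinct tours).
Excess = 95 − 94 = 1.

1 min longer than the optimal tour.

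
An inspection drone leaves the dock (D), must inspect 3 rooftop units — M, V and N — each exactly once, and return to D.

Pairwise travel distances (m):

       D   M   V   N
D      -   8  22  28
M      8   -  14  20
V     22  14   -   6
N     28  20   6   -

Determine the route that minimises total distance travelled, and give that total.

Shortest round trip = 56 m.

With 3 stops there are 3!/2 = 3 distinct round trips (a route and its reverse cost the same).
D → M → V → N → D: 8+14+6+28 = 56
D → M → N → V → D: 8+20+6+22 = 56
D → V → M → N → D: 22+14+20+28 = 84
The minimum is 56.
One optimal route: D → M → V → N → D (or its reverse).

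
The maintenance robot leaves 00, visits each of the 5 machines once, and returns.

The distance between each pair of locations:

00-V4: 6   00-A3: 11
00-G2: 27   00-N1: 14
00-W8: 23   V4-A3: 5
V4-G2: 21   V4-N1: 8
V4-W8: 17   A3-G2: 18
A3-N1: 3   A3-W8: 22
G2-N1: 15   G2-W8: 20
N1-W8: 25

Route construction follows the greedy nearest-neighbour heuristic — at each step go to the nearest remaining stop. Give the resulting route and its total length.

72 along 00 → V4 → A3 → N1 → G2 → W8 → 00.

From 00: distances to unvisited — V4=6, A3=11, N1=14, W8=23, G2=27. Nearest is V4 (6).
From V4: distances to unvisited — A3=5, N1=8, W8=17, G2=21. Nearest is A3 (5).
From A3: distances to unvisited — N1=3, G2=18, W8=22. Nearest is N1 (3).
From N1: distances to unvisited — G2=15, W8=25. Nearest is G2 (15).
From G2: distances to unvisited — W8=20. Nearest is W8 (20).
Return W8→00: 23.
Total = 6 + 5 + 3 + 15 + 20 + 23 = 72.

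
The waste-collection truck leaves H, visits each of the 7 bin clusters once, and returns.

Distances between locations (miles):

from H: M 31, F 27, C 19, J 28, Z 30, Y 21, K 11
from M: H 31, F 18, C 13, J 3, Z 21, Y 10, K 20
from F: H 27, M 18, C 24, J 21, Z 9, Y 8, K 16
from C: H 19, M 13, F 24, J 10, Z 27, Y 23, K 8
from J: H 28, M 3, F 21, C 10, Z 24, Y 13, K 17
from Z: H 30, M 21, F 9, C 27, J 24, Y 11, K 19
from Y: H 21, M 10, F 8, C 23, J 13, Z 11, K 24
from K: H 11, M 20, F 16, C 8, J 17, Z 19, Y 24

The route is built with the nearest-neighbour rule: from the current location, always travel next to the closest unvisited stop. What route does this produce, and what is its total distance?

Nearest-neighbour total = 89 miles; route H → K → C → J → M → Y → F → Z → H.

From H: distances to unvisited — K=11, C=19, Y=21, F=27, J=28, Z=30, M=31. Nearest is K (11).
From K: distances to unvisited — C=8, F=16, J=17, Z=19, M=20, Y=24. Nearest is C (8).
From C: distances to unvisited — J=10, M=13, Y=23, F=24, Z=27. Nearest is J (10).
From J: distances to unvisited — M=3, Y=13, F=21, Z=24. Nearest is M (3).
From M: distances to unvisited — Y=10, F=18, Z=21. Nearest is Y (10).
From Y: distances to unvisited — F=8, Z=11. Nearest is F (8).
From F: distances to unvisited — Z=9. Nearest is Z (9).
Return Z→H: 30.
Total = 11 + 8 + 10 + 3 + 10 + 8 + 9 + 30 = 89.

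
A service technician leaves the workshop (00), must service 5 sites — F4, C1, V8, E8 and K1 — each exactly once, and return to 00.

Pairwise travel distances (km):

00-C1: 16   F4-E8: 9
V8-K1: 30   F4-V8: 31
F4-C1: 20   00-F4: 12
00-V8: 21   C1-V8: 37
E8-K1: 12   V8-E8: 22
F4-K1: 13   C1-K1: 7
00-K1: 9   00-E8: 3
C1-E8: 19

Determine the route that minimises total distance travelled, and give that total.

Minimum total distance: 88 km.

00→F4→C1→V8→E8→K1→00: 12+20+37+22+12+9 = 112
00→F4→C1→V8→K1→E8→00: 12+20+37+30+12+3 = 114
00→F4→C1→E8→V8→K1→00: 12+20+19+22+30+9 = 112
00→F4→C1→E8→K1→V8→00: 12+20+19+12+30+21 = 114
00→F4→C1→K1→V8→E8→00: 12+20+7+30+22+3 = 94
00→F4→C1→K1→E8→V8→00: 12+20+7+12+22+21 = 94
00→F4→V8→C1→E8→K1→00: 12+31+37+19+12+9 = 120
00→F4→V8→C1→K1→E8→00: 12+31+37+7+12+3 = 102
00→F4→V8→E8→C1→K1→00: 12+31+22+19+7+9 = 100
00→F4→V8→E8→K1→C1→00: 12+31+22+12+7+16 = 100
00→F4→V8→K1→C1→E8→00: 12+31+30+7+19+3 = 102
00→F4→V8→K1→E8→C1→00: 12+31+30+12+19+16 = 120
00→F4→E8→C1→V8→K1→00: 12+9+19+37+30+9 = 116
00→F4→E8→C1→K1→V8→00: 12+9+19+7+30+21 = 98
… (46 more)
00→C1→K1→F4→E8→V8→00: 16+7+13+9+22+21 = 88  ← best
The minimum is 88.
One optimal route: 00 → C1 → K1 → F4 → E8 → V8 → 00 (or its reverse).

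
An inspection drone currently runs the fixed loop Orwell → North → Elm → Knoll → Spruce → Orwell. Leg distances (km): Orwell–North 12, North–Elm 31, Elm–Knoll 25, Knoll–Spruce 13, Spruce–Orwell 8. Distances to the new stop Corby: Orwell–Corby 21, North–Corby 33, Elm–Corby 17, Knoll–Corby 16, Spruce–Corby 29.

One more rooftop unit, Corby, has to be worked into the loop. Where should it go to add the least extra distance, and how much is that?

Insertion cost between consecutive stops i–j is d(i,Corby) + d(Corby,j) − d(i,j):
  between Orwell and North: 21 + 33 − 12 = 42
  between North and Elm: 33 + 17 − 31 = 19
  between Elm and Knoll: 17 + 16 − 25 = 8
  between Knoll and Spruce: 16 + 29 − 13 = 32
  between Spruce and Orwell: 29 + 21 − 8 = 42
Cheapest insertion is between Elm and Knoll, adding 8.
New total = 89 + 8 = 97.

+8 km — insert Corby between Elm and Knoll.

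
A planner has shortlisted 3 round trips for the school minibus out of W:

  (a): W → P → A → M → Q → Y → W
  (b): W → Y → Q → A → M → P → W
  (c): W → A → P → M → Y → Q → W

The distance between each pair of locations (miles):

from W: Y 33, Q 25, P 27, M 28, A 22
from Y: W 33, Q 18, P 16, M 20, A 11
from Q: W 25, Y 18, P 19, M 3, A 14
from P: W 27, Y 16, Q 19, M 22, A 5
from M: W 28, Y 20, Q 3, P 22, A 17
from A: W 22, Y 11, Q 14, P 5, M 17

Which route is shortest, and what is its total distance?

103 miles — (a) is the shortest.

(a): 27 + 5 + 17 + 3 + 18 + 33 = 103
(b): 33 + 18 + 14 + 17 + 22 + 27 = 131
(c): 22 + 5 + 22 + 20 + 18 + 25 = 112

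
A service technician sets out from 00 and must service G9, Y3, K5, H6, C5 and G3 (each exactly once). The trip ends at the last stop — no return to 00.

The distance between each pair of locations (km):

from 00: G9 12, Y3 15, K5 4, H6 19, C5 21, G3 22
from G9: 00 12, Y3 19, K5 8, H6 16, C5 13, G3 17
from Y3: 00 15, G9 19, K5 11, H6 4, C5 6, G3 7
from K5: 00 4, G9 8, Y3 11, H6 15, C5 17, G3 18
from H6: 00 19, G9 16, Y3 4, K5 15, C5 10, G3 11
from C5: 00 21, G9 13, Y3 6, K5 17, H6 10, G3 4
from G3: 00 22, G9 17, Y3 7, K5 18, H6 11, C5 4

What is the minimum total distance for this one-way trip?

There are 6! = 720 possible orderings.
00 → G9 → Y3 → K5 → H6 → C5 → G3: 12+19+11+15+10+4 = 71
00 → G9 → Y3 → K5 → H6 → G3 → C5: 12+19+11+15+11+4 = 72
00 → G9 → Y3 → K5 → C5 → H6 → G3: 12+19+11+17+10+11 = 80
00 → G9 → Y3 → K5 → C5 → G3 → H6: 12+19+11+17+4+11 = 74
00 → G9 → Y3 → K5 → G3 → H6 → C5: 12+19+11+18+11+10 = 81
00 → G9 → Y3 → K5 → G3 → C5 → H6: 12+19+11+18+4+10 = 74
00 → G9 → Y3 → H6 → K5 → C5 → G3: 12+19+4+15+17+4 = 71
00 → G9 → Y3 → H6 → K5 → G3 → C5: 12+19+4+15+18+4 = 72
… (712 more)
00 → K5 → G9 → C5 → G3 → Y3 → H6: 4+8+13+4+7+4 = 40  ← best
The minimum is 40.
One shortest path: 00 → K5 → G9 → C5 → G3 → Y3 → H6.

Minimum one-way distance = 40 km.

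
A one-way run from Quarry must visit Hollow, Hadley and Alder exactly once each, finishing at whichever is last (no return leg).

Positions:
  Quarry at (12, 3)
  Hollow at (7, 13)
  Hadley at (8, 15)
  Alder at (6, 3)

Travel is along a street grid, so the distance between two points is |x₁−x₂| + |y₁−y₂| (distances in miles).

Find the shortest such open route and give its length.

There are 3! = 6 possible orderings.
Quarry → Hollow → Hadley → Alder: 15+3+14 = 32
Quarry → Hollow → Alder → Hadley: 15+11+14 = 40
Quarry → Hadley → Hollow → Alder: 16+3+11 = 30
Quarry → Hadley → Alder → Hollow: 16+14+11 = 41
Quarry → Alder → Hollow → Hadley: 6+11+3 = 20
Quarry → Alder → Hadley → Hollow: 6+14+3 = 23
The minimum is 20.
One shortest path: Quarry → Alder → Hollow → Hadley.

Minimum one-way distance = 20 miles.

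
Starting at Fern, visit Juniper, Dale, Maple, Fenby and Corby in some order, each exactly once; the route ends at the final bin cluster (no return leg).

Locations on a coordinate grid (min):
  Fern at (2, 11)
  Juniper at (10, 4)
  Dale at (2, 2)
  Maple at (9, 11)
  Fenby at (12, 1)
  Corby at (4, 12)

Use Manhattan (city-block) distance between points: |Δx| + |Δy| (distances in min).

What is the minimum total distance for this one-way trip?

33 min — the minimum one-way total.

There are 5! = 120 possible orderings.
Fern→Juniper→Dale→Maple→Fenby→Corby: 15+10+16+13+19 = 73
Fern→Juniper→Dale→Maple→Corby→Fenby: 15+10+16+6+19 = 66
Fern→Juniper→Dale→Fenby→Maple→Corby: 15+10+11+13+6 = 55
Fern→Juniper→Dale→Fenby→Corby→Maple: 15+10+11+19+6 = 61
Fern→Juniper→Dale→Corby→Maple→Fenby: 15+10+12+6+13 = 56
Fern→Juniper→Dale→Corby→Fenby→Maple: 15+10+12+19+13 = 69
Fern→Juniper→Maple→Dale→Fenby→Corby: 15+8+16+11+19 = 69
Fern→Juniper→Maple→Dale→Corby→Fenby: 15+8+16+12+19 = 70
Fern→Juniper→Maple→Fenby→Dale→Corby: 15+8+13+11+12 = 59
Fern→Juniper→Maple→Fenby→Corby→Dale: 15+8+13+19+12 = 67
Fern→Juniper→Maple→Corby→Dale→Fenby: 15+8+6+12+11 = 52
Fern→Juniper→Maple→Corby→Fenby→Dale: 15+8+6+19+11 = 59
Fern→Juniper→Fenby→Dale→Maple→Corby: 15+5+11+16+6 = 53
Fern→Juniper→Fenby→Dale→Corby→Maple: 15+5+11+12+6 = 49
… (106 more)
Fern→Corby→Maple→Juniper→Fenby→Dale: 3+6+8+5+11 = 33  ← best
The minimum is 33.
One shortest path: Fern → Corby → Maple → Juniper → Fenby → Dale.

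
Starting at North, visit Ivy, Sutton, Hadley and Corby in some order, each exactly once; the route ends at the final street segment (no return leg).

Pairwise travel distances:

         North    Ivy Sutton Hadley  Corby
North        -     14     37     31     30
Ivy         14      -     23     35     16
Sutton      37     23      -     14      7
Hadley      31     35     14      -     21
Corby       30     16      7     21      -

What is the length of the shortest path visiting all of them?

There are 4! = 24 possible orderings.
North → Ivy → Sutton → Hadley → Corby: 14+23+14+21 = 72
North → Ivy → Sutton → Corby → Hadley: 14+23+7+21 = 65
North → Ivy → Hadley → Sutton → Corby: 14+35+14+7 = 70
North → Ivy → Hadley → Corby → Sutton: 14+35+21+7 = 77
North → Ivy → Corby → Sutton → Hadley: 14+16+7+14 = 51
North → Ivy → Corby → Hadley → Sutton: 14+16+21+14 = 65
North → Sutton → Ivy → Hadley → Corby: 37+23+35+21 = 116
North → Sutton → Ivy → Corby → Hadley: 37+23+16+21 = 97
North → Sutton → Hadley → Ivy → Corby: 37+14+35+16 = 102
North → Sutton → Hadley → Corby → Ivy: 37+14+21+16 = 88
North → Sutton → Corby → Ivy → Hadley: 37+7+16+35 = 95
North → Sutton → Corby → Hadley → Ivy: 37+7+21+35 = 100
North → Hadley → Ivy → Sutton → Corby: 31+35+23+7 = 96
North → Hadley → Ivy → Corby → Sutton: 31+35+16+7 = 89
… (10 more)
The minimum is 51.
One shortest path: North → Ivy → Corby → Sutton → Hadley.

51 — the minimum one-way total.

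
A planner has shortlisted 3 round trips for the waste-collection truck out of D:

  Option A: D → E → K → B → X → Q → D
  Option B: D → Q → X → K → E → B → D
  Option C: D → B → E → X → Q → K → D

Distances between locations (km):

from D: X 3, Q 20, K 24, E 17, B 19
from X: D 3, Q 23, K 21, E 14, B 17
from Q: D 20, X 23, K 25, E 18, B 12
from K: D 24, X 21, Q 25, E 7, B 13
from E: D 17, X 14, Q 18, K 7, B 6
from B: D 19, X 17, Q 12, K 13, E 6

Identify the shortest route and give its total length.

Option A: 17 + 7 + 13 + 17 + 23 + 20 = 97
Option B: 20 + 23 + 21 + 7 + 6 + 19 = 96
Option C: 19 + 6 + 14 + 23 + 25 + 24 = 111

Shortest is Option B, total 96 km.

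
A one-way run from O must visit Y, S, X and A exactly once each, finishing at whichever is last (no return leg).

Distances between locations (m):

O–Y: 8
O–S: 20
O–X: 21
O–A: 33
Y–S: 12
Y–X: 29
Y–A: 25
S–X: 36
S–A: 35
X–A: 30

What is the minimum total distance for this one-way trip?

There are 4! = 24 possible orderings.
O→Y→S→X→A: 8+12+36+30 = 86
O→Y→S→A→X: 8+12+35+30 = 85
O→Y→X→S→A: 8+29+36+35 = 108
O→Y→X→A→S: 8+29+30+35 = 102
O→Y→A→S→X: 8+25+35+36 = 104
O→Y→A→X→S: 8+25+30+36 = 99
O→S→Y→X→A: 20+12+29+30 = 91
O→S→Y→A→X: 20+12+25+30 = 87
O→S→X→Y→A: 20+36+29+25 = 110
O→S→X→A→Y: 20+36+30+25 = 111
O→S→A→Y→X: 20+35+25+29 = 109
O→S→A→X→Y: 20+35+30+29 = 114
O→X→Y→S→A: 21+29+12+35 = 97
O→X→Y→A→S: 21+29+25+35 = 110
… (10 more)
The minimum is 85.
One shortest path: O → Y → S → A → X.

Shortest open route: 85 m.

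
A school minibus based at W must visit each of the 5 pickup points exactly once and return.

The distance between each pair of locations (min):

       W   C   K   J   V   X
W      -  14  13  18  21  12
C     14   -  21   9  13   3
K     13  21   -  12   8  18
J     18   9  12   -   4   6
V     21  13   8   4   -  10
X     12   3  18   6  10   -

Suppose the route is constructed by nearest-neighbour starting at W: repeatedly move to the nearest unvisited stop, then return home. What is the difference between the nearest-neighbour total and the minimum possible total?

From W: X=12, K=13, C=14, J=18, V=21 → choose X (12).
From X: C=3, J=6, V=10, K=18 → choose C (3).
From C: J=9, V=13, K=21 → choose J (9).
From J: V=4, K=12 → choose V (4).
From V: K=8 → choose K (8).
NN route W → X → C → J → V → K → W costs 49.
Optimal: W → C → X → J → V → K → W costs 48 (by enumerating all 60 distinct tours).
Excess = 49 − 48 = 1.

The nearest-neighbour route is 1 min longer than optimal.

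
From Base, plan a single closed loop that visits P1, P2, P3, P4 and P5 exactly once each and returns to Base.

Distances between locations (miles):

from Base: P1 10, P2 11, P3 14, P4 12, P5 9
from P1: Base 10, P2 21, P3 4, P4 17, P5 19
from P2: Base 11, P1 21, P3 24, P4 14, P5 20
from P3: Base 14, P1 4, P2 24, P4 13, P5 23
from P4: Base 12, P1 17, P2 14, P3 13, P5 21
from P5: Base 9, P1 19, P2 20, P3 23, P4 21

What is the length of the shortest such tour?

With 5 stops there are 5!/2 = 60 distinct round trips (a route and its reverse cost the same).
Base-P1-P2-P3-P4-P5-Base: 10+21+24+13+21+9 = 98
Base-P1-P2-P3-P5-P4-Base: 10+21+24+23+21+12 = 111
Base-P1-P2-P4-P3-P5-Base: 10+21+14+13+23+9 = 90
Base-P1-P2-P4-P5-P3-Base: 10+21+14+21+23+14 = 103
Base-P1-P2-P5-P3-P4-Base: 10+21+20+23+13+12 = 99
Base-P1-P2-P5-P4-P3-Base: 10+21+20+21+13+14 = 99
Base-P1-P3-P2-P4-P5-Base: 10+4+24+14+21+9 = 82
Base-P1-P3-P2-P5-P4-Base: 10+4+24+20+21+12 = 91
Base-P1-P3-P4-P2-P5-Base: 10+4+13+14+20+9 = 70
Base-P1-P3-P4-P5-P2-Base: 10+4+13+21+20+11 = 79
Base-P1-P3-P5-P2-P4-Base: 10+4+23+20+14+12 = 83
Base-P1-P3-P5-P4-P2-Base: 10+4+23+21+14+11 = 83
Base-P1-P4-P2-P3-P5-Base: 10+17+14+24+23+9 = 97
Base-P1-P4-P2-P5-P3-Base: 10+17+14+20+23+14 = 98
… (46 more)
The minimum is 70.
One optimal route: Base → P1 → P3 → P4 → P2 → P5 → Base (or its reverse).

70 miles — the shortest possible round trip.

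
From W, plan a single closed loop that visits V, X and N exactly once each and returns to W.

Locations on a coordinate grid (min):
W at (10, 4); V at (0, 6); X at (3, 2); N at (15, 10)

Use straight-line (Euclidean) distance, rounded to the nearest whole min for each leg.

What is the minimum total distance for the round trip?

Minimum total distance: 36 min.

With 3 stops there are 3!/2 = 3 distinct round trips (a route and its reverse cost the same).
W-V-X-N-W: 10+5+14+8 = 37
W-V-N-X-W: 10+16+14+7 = 47
W-X-V-N-W: 7+5+16+8 = 36
The minimum is 36.
One optimal route: W → X → V → N → W (or its reverse).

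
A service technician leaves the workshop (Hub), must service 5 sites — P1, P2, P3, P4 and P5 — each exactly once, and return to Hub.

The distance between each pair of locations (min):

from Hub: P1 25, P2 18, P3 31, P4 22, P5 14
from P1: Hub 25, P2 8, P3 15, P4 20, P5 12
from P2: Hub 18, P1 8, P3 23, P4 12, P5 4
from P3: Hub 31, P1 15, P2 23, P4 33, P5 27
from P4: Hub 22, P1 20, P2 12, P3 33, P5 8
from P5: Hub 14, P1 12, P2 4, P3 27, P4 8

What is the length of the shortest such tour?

With 5 stops there are 5!/2 = 60 distinct round trips (a route and its reverse cost the same).
Hub → P1 → P2 → P3 → P4 → P5 → Hub: 25+8+23+33+8+14 = 111
Hub → P1 → P2 → P3 → P5 → P4 → Hub: 25+8+23+27+8+22 = 113
Hub → P1 → P2 → P4 → P3 → P5 → Hub: 25+8+12+33+27+14 = 119
Hub → P1 → P2 → P4 → P5 → P3 → Hub: 25+8+12+8+27+31 = 111
Hub → P1 → P2 → P5 → P3 → P4 → Hub: 25+8+4+27+33+22 = 119
Hub → P1 → P2 → P5 → P4 → P3 → Hub: 25+8+4+8+33+31 = 109
Hub → P1 → P3 → P2 → P4 → P5 → Hub: 25+15+23+12+8+14 = 97
Hub → P1 → P3 → P2 → P5 → P4 → Hub: 25+15+23+4+8+22 = 97
Hub → P1 → P3 → P4 → P2 → P5 → Hub: 25+15+33+12+4+14 = 103
Hub → P1 → P3 → P4 → P5 → P2 → Hub: 25+15+33+8+4+18 = 103
Hub → P1 → P3 → P5 → P2 → P4 → Hub: 25+15+27+4+12+22 = 105
Hub → P1 → P3 → P5 → P4 → P2 → Hub: 25+15+27+8+12+18 = 105
Hub → P1 → P4 → P2 → P3 → P5 → Hub: 25+20+12+23+27+14 = 121
Hub → P1 → P4 → P2 → P5 → P3 → Hub: 25+20+12+4+27+31 = 119
… (46 more)
Hub → P3 → P1 → P2 → P4 → P5 → Hub: 31+15+8+12+8+14 = 88  ← best
The minimum is 88.
One optimal route: Hub → P3 → P1 → P2 → P4 → P5 → Hub (or its reverse).

88 min — the shortest possible round trip.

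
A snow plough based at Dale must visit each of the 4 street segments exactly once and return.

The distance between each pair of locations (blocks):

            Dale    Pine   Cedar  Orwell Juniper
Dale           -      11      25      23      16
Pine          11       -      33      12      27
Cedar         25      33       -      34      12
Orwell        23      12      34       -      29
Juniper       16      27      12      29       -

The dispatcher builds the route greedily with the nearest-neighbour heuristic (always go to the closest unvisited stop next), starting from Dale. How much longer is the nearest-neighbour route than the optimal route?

From Dale: Pine=11, Juniper=16, Orwell=23, Cedar=25 → choose Pine (11).
From Pine: Orwell=12, Juniper=27, Cedar=33 → choose Orwell (12).
From Orwell: Juniper=29, Cedar=34 → choose Juniper (29).
From Juniper: Cedar=12 → choose Cedar (12).
NN route Dale → Pine → Orwell → Juniper → Cedar → Dale costs 89.
Optimal: Dale → Pine → Orwell → Cedar → Juniper → Dale costs 85 (by enumerating all 12 distinct tours).
Excess = 89 − 85 = 4.

The nearest-neighbour route is 4 blocks longer than optimal.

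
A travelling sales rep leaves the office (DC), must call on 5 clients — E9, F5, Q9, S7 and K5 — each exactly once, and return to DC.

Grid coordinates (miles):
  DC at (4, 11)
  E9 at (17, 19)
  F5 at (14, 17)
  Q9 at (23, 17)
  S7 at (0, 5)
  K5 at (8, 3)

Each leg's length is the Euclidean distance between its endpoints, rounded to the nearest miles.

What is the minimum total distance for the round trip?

Minimum total distance: 58 miles.

With 5 stops there are 5!/2 = 60 distinct round trips (a route and its reverse cost the same).
DC → E9 → F5 → Q9 → S7 → K5 → DC: 15+4+9+26+8+9 = 71
DC → E9 → F5 → Q9 → K5 → S7 → DC: 15+4+9+21+8+7 = 64
DC → E9 → F5 → S7 → Q9 → K5 → DC: 15+4+18+26+21+9 = 93
DC → E9 → F5 → S7 → K5 → Q9 → DC: 15+4+18+8+21+20 = 86
DC → E9 → F5 → K5 → Q9 → S7 → DC: 15+4+15+21+26+7 = 88
DC → E9 → F5 → K5 → S7 → Q9 → DC: 15+4+15+8+26+20 = 88
DC → E9 → Q9 → F5 → S7 → K5 → DC: 15+6+9+18+8+9 = 65
DC → E9 → Q9 → F5 → K5 → S7 → DC: 15+6+9+15+8+7 = 60
DC → E9 → Q9 → S7 → F5 → K5 → DC: 15+6+26+18+15+9 = 89
DC → E9 → Q9 → S7 → K5 → F5 → DC: 15+6+26+8+15+12 = 82
DC → E9 → Q9 → K5 → F5 → S7 → DC: 15+6+21+15+18+7 = 82
DC → E9 → Q9 → K5 → S7 → F5 → DC: 15+6+21+8+18+12 = 80
DC → E9 → S7 → F5 → Q9 → K5 → DC: 15+22+18+9+21+9 = 94
DC → E9 → S7 → F5 → K5 → Q9 → DC: 15+22+18+15+21+20 = 111
… (46 more)
DC → F5 → E9 → Q9 → K5 → S7 → DC: 12+4+6+21+8+7 = 58  ← best
The minimum is 58.
One optimal route: DC → F5 → E9 → Q9 → K5 → S7 → DC (or its reverse).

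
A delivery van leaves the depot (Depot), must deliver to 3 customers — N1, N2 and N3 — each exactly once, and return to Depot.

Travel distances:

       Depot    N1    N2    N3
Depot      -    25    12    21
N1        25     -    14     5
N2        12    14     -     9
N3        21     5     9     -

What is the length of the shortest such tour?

Shortest round trip = 51.

With 3 stops there are 3!/2 = 3 distinct round trips (a route and its reverse cost the same).
Depot - N1 - N2 - N3 - Depot: 25+14+9+21 = 69
Depot - N1 - N3 - N2 - Depot: 25+5+9+12 = 51
Depot - N2 - N1 - N3 - Depot: 12+14+5+21 = 52
The minimum is 51.
One optimal route: Depot → N1 → N3 → N2 → Depot (or its reverse).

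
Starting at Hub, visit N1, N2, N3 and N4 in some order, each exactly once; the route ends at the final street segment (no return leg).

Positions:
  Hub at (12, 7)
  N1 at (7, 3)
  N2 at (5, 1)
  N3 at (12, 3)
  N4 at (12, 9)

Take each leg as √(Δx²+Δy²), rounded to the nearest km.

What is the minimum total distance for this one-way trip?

There are 4! = 24 possible orderings.
Hub→N1→N2→N3→N4: 6+3+7+6 = 22
Hub→N1→N2→N4→N3: 6+3+11+6 = 26
Hub→N1→N3→N2→N4: 6+5+7+11 = 29
Hub→N1→N3→N4→N2: 6+5+6+11 = 28
Hub→N1→N4→N2→N3: 6+8+11+7 = 32
Hub→N1→N4→N3→N2: 6+8+6+7 = 27
Hub→N2→N1→N3→N4: 9+3+5+6 = 23
Hub→N2→N1→N4→N3: 9+3+8+6 = 26
Hub→N2→N3→N1→N4: 9+7+5+8 = 29
Hub→N2→N3→N4→N1: 9+7+6+8 = 30
Hub→N2→N4→N1→N3: 9+11+8+5 = 33
Hub→N2→N4→N3→N1: 9+11+6+5 = 31
Hub→N3→N1→N2→N4: 4+5+3+11 = 23
Hub→N3→N1→N4→N2: 4+5+8+11 = 28
… (10 more)
Hub→N4→N3→N1→N2: 2+6+5+3 = 16  ← best
The minimum is 16.
One shortest path: Hub → N4 → N3 → N1 → N2.

Minimum one-way distance = 16 km.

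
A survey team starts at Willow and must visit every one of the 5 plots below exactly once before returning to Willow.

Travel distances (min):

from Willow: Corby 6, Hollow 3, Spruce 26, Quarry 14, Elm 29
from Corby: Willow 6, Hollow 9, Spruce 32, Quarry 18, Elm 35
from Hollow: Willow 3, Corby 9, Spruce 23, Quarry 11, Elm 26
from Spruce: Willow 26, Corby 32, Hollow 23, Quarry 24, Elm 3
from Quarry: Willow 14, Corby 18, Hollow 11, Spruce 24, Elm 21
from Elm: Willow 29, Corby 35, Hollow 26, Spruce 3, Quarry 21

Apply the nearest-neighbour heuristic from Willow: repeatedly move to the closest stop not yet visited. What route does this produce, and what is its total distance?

At Willow the remaining stops are Hollow 3, Corby 6, Quarry 14, Spruce 26, Elm 29; go to Hollow.
At Hollow the remaining stops are Corby 9, Quarry 11, Spruce 23, Elm 26; go to Corby.
At Corby the remaining stops are Quarry 18, Spruce 32, Elm 35; go to Quarry.
At Quarry the remaining stops are Elm 21, Spruce 24; go to Elm.
At Elm the remaining stops are Spruce 3; go to Spruce.
Return Spruce→Willow: 26.
Total = 3 + 9 + 18 + 21 + 3 + 26 = 80.

80 min along Willow → Hollow → Corby → Quarry → Elm → Spruce → Willow.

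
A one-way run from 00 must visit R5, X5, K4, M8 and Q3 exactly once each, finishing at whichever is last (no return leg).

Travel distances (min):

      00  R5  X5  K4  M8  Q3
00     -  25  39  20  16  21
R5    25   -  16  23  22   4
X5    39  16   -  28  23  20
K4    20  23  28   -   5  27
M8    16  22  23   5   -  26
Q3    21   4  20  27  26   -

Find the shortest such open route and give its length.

68 min — the minimum one-way total.

There are 5! = 120 possible orderings.
00→R5→X5→K4→M8→Q3: 25+16+28+5+26 = 100
00→R5→X5→K4→Q3→M8: 25+16+28+27+26 = 122
00→R5→X5→M8→K4→Q3: 25+16+23+5+27 = 96
00→R5→X5→M8→Q3→K4: 25+16+23+26+27 = 117
00→R5→X5→Q3→K4→M8: 25+16+20+27+5 = 93
00→R5→X5→Q3→M8→K4: 25+16+20+26+5 = 92
00→R5→K4→X5→M8→Q3: 25+23+28+23+26 = 125
00→R5→K4→X5→Q3→M8: 25+23+28+20+26 = 122
00→R5→K4→M8→X5→Q3: 25+23+5+23+20 = 96
00→R5→K4→M8→Q3→X5: 25+23+5+26+20 = 99
00→R5→K4→Q3→X5→M8: 25+23+27+20+23 = 118
00→R5→K4→Q3→M8→X5: 25+23+27+26+23 = 124
00→R5→M8→X5→K4→Q3: 25+22+23+28+27 = 125
00→R5→M8→X5→Q3→K4: 25+22+23+20+27 = 117
… (106 more)
00→K4→M8→X5→R5→Q3: 20+5+23+16+4 = 68  ← best
The minimum is 68.
One shortest path: 00 → K4 → M8 → X5 → R5 → Q3.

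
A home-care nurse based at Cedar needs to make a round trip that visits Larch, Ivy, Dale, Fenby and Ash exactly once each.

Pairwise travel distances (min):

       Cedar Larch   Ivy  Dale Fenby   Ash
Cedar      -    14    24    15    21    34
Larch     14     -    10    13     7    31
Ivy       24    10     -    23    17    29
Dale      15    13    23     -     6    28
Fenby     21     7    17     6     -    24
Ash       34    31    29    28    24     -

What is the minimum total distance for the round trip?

Minimum total distance: 98 min.

There are 60 distinct closed tours to check (reversals are equivalent).
Cedar→Larch→Ivy→Dale→Fenby→Ash→Cedar: 14+10+23+6+24+34 = 111
Cedar→Larch→Ivy→Dale→Ash→Fenby→Cedar: 14+10+23+28+24+21 = 120
Cedar→Larch→Ivy→Fenby→Dale→Ash→Cedar: 14+10+17+6+28+34 = 109
Cedar→Larch→Ivy→Fenby→Ash→Dale→Cedar: 14+10+17+24+28+15 = 108
Cedar→Larch→Ivy→Ash→Dale→Fenby→Cedar: 14+10+29+28+6+21 = 108
Cedar→Larch→Ivy→Ash→Fenby→Dale→Cedar: 14+10+29+24+6+15 = 98
Cedar→Larch→Dale→Ivy→Fenby→Ash→Cedar: 14+13+23+17+24+34 = 125
Cedar→Larch→Dale→Ivy→Ash→Fenby→Cedar: 14+13+23+29+24+21 = 124
Cedar→Larch→Dale→Fenby→Ivy→Ash→Cedar: 14+13+6+17+29+34 = 113
Cedar→Larch→Dale→Fenby→Ash→Ivy→Cedar: 14+13+6+24+29+24 = 110
Cedar→Larch→Dale→Ash→Ivy→Fenby→Cedar: 14+13+28+29+17+21 = 122
Cedar→Larch→Dale→Ash→Fenby→Ivy→Cedar: 14+13+28+24+17+24 = 120
Cedar→Larch→Fenby→Ivy→Dale→Ash→Cedar: 14+7+17+23+28+34 = 123
Cedar→Larch→Fenby→Ivy→Ash→Dale→Cedar: 14+7+17+29+28+15 = 110
… (46 more)
The minimum is 98.
One optimal route: Cedar → Larch → Ivy → Ash → Fenby → Dale → Cedar (or its reverse).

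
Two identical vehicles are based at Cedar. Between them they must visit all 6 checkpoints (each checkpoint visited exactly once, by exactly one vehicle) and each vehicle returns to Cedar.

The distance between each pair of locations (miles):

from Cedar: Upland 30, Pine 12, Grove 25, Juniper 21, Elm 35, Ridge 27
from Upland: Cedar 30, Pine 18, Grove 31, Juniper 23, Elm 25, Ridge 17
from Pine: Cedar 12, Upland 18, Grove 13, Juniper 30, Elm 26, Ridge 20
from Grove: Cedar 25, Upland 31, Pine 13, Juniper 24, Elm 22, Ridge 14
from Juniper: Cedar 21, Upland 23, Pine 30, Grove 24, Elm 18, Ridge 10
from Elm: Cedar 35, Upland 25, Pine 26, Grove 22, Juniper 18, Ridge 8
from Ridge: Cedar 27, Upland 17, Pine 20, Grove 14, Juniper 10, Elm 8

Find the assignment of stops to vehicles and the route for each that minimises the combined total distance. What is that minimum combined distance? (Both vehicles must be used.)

140 miles — the smallest possible combined total.

There are 2^5 − 1 = 31 ways to divide the 6 stops into two non-empty groups. For each, the best each vehicle can do is its own shortest tour through its group:
  {Upland} + {Pine, Grove, Juniper, Elm, Ridge}: 60 + 86 = 146
  {Pine} + {Upland, Grove, Juniper, Elm, Ridge}: 24 + 116 = 140
  {Upland, Pine} + {Grove, Juniper, Elm, Ridge}: 60 + 86 = 146
  {Grove} + {Upland, Pine, Juniper, Elm, Ridge}: 50 + 94 = 144
  {Upland, Grove} + {Pine, Juniper, Elm, Ridge}: 86 + 77 = 163
  {Pine, Grove} + {Upland, Juniper, Elm, Ridge}: 50 + 94 = 144
  … (31 splits in total)
Best: vehicle 1 Cedar → Pine → Cedar = 24; vehicle 2 Cedar → Grove → Elm → Ridge → Upland → Juniper → Cedar = 116; combined 140.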